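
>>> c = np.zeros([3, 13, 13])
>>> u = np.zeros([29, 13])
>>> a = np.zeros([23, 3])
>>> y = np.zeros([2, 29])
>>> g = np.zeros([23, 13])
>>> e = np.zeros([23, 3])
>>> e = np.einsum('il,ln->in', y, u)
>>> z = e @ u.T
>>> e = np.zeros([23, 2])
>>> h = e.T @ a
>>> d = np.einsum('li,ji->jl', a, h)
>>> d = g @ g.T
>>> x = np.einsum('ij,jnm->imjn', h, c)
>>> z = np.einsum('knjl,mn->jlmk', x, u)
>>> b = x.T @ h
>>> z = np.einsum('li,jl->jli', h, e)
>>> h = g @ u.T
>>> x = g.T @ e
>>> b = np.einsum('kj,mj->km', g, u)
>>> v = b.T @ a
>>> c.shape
(3, 13, 13)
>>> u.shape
(29, 13)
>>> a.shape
(23, 3)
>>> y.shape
(2, 29)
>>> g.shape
(23, 13)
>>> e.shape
(23, 2)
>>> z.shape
(23, 2, 3)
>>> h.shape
(23, 29)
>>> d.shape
(23, 23)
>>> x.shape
(13, 2)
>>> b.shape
(23, 29)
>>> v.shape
(29, 3)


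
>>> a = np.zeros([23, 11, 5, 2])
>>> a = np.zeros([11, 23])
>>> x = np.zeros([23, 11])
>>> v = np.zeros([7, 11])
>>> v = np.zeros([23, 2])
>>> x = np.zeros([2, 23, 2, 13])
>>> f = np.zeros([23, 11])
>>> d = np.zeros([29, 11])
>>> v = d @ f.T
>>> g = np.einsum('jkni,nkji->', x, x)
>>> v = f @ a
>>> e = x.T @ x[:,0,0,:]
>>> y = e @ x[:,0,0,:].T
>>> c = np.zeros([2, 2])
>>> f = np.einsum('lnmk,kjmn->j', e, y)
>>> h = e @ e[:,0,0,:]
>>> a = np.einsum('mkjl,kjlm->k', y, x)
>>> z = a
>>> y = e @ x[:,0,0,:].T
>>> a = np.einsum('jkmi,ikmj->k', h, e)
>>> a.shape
(2,)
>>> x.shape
(2, 23, 2, 13)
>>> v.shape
(23, 23)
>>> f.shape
(2,)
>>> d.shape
(29, 11)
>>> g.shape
()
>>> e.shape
(13, 2, 23, 13)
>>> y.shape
(13, 2, 23, 2)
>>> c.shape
(2, 2)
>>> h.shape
(13, 2, 23, 13)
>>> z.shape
(2,)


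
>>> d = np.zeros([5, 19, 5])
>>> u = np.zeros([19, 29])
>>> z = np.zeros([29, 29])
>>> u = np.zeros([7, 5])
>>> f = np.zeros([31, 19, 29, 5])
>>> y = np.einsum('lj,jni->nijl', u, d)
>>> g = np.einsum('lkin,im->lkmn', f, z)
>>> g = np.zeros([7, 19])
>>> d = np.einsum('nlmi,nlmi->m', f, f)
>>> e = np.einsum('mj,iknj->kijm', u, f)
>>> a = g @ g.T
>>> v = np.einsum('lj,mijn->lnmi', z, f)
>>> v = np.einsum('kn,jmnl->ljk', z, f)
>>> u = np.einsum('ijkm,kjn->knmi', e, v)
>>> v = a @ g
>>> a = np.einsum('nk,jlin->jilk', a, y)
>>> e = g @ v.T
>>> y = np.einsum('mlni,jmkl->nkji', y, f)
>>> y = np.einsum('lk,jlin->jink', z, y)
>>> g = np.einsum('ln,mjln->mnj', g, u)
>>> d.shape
(29,)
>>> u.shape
(5, 29, 7, 19)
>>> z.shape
(29, 29)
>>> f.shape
(31, 19, 29, 5)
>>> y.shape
(5, 31, 7, 29)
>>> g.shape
(5, 19, 29)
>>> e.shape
(7, 7)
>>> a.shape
(19, 5, 5, 7)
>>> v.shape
(7, 19)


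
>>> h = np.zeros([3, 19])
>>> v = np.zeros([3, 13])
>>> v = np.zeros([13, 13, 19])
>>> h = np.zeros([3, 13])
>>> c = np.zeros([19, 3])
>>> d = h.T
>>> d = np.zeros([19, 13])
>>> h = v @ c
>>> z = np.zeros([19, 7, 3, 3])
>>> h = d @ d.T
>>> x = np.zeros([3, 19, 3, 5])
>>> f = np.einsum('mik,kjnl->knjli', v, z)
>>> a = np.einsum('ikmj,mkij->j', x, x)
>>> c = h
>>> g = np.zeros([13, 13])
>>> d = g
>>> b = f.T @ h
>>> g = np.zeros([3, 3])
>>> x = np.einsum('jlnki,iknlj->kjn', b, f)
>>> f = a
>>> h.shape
(19, 19)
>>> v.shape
(13, 13, 19)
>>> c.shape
(19, 19)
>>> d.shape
(13, 13)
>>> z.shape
(19, 7, 3, 3)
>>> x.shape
(3, 13, 7)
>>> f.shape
(5,)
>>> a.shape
(5,)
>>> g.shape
(3, 3)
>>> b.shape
(13, 3, 7, 3, 19)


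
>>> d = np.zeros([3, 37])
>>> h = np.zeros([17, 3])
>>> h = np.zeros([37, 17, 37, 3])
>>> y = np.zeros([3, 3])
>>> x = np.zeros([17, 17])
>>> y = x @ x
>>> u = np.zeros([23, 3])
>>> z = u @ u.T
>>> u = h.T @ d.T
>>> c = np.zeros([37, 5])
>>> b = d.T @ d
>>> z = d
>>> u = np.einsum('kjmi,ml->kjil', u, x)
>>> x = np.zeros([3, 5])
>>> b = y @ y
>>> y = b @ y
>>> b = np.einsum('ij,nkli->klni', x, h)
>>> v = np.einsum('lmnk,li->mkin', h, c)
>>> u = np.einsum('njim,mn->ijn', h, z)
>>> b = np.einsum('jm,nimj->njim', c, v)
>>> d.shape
(3, 37)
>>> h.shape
(37, 17, 37, 3)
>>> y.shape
(17, 17)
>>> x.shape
(3, 5)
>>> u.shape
(37, 17, 37)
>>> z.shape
(3, 37)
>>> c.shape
(37, 5)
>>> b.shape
(17, 37, 3, 5)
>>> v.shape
(17, 3, 5, 37)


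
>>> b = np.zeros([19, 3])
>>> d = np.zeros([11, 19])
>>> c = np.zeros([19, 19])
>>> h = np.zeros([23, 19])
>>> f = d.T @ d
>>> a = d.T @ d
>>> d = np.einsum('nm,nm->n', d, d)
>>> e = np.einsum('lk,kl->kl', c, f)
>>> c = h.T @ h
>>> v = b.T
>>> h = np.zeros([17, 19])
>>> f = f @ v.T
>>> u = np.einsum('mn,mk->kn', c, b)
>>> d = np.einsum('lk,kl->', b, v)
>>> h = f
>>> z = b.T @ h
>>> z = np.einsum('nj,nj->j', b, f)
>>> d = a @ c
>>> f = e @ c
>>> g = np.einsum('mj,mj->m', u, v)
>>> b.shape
(19, 3)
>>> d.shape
(19, 19)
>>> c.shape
(19, 19)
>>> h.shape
(19, 3)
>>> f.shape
(19, 19)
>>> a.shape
(19, 19)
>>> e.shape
(19, 19)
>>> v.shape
(3, 19)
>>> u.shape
(3, 19)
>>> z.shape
(3,)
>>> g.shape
(3,)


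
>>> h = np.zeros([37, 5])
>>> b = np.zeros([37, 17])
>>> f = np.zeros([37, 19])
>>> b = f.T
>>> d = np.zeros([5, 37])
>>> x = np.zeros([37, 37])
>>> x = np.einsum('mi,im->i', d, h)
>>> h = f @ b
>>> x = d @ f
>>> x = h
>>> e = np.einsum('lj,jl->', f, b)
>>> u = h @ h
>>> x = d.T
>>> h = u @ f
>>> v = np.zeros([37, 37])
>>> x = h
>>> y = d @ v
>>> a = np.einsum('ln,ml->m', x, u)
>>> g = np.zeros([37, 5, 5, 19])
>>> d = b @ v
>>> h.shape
(37, 19)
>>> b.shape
(19, 37)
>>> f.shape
(37, 19)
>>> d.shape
(19, 37)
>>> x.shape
(37, 19)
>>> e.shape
()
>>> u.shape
(37, 37)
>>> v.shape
(37, 37)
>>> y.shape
(5, 37)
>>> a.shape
(37,)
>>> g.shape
(37, 5, 5, 19)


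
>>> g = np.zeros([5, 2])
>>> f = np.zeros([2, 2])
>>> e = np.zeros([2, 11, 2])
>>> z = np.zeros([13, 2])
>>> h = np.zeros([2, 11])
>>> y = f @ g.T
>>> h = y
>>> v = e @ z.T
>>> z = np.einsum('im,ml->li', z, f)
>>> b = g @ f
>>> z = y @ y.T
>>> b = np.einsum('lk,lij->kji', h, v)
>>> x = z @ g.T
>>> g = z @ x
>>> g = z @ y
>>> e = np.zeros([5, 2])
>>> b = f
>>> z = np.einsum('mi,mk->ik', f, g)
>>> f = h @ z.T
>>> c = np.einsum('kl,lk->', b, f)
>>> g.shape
(2, 5)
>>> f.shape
(2, 2)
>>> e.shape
(5, 2)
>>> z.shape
(2, 5)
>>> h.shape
(2, 5)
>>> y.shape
(2, 5)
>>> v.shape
(2, 11, 13)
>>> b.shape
(2, 2)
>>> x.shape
(2, 5)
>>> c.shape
()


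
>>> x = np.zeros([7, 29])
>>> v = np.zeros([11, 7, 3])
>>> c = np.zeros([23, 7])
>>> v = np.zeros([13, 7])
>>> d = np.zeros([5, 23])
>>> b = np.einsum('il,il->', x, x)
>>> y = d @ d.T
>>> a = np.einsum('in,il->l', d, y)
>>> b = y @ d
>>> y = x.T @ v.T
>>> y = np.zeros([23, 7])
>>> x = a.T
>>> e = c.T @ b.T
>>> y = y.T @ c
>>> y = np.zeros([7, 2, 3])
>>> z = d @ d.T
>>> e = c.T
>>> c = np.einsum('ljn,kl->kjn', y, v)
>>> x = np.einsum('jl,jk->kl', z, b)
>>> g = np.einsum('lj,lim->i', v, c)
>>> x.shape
(23, 5)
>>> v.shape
(13, 7)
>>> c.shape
(13, 2, 3)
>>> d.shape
(5, 23)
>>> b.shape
(5, 23)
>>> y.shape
(7, 2, 3)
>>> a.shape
(5,)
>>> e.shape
(7, 23)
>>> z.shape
(5, 5)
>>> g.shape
(2,)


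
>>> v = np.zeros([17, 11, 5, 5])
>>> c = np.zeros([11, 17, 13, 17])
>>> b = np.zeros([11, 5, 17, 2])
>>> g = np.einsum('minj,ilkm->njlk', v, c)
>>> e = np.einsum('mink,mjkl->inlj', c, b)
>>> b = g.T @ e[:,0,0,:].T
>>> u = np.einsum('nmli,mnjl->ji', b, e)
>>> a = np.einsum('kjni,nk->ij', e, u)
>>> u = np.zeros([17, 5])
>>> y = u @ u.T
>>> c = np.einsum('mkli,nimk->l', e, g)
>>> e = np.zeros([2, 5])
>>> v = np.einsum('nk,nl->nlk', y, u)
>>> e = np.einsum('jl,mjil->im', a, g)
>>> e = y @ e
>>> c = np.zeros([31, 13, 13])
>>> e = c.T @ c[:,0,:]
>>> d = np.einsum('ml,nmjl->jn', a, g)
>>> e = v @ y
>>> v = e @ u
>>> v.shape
(17, 5, 5)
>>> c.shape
(31, 13, 13)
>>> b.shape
(13, 17, 5, 17)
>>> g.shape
(5, 5, 17, 13)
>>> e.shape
(17, 5, 17)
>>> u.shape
(17, 5)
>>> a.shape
(5, 13)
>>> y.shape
(17, 17)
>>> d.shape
(17, 5)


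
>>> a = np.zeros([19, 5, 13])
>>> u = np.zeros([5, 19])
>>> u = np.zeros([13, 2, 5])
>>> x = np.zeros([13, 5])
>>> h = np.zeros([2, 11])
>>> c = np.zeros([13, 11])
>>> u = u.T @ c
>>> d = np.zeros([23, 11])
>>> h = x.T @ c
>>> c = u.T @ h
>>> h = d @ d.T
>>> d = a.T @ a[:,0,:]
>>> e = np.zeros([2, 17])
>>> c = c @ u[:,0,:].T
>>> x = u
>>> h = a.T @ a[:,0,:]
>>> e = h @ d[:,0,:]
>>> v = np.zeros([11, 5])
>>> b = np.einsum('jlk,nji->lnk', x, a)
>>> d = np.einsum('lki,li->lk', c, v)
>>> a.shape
(19, 5, 13)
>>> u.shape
(5, 2, 11)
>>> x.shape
(5, 2, 11)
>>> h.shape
(13, 5, 13)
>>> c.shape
(11, 2, 5)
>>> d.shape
(11, 2)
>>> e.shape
(13, 5, 13)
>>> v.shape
(11, 5)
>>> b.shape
(2, 19, 11)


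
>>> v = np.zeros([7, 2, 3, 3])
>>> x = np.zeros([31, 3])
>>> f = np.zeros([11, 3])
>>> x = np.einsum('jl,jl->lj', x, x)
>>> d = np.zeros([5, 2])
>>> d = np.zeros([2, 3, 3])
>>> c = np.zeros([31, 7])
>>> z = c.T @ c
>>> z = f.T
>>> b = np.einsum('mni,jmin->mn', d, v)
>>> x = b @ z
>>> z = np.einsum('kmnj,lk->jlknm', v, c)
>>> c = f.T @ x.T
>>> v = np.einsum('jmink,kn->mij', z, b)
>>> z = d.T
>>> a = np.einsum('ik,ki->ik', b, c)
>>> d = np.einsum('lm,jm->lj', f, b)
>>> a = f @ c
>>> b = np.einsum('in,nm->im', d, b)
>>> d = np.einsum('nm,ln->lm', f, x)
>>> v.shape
(31, 7, 3)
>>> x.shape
(2, 11)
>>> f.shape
(11, 3)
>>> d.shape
(2, 3)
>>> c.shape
(3, 2)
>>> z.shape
(3, 3, 2)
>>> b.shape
(11, 3)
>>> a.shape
(11, 2)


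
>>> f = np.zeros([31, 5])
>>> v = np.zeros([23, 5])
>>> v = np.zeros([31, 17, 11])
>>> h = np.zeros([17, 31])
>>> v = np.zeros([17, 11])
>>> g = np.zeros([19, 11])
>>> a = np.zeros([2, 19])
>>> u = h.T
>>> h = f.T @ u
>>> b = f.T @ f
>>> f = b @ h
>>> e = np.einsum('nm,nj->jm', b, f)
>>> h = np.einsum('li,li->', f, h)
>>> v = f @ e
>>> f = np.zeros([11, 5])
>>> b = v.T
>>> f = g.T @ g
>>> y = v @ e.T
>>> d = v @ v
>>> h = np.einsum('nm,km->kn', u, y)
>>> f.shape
(11, 11)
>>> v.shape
(5, 5)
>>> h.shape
(5, 31)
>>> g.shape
(19, 11)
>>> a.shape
(2, 19)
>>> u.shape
(31, 17)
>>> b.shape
(5, 5)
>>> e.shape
(17, 5)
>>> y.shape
(5, 17)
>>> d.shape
(5, 5)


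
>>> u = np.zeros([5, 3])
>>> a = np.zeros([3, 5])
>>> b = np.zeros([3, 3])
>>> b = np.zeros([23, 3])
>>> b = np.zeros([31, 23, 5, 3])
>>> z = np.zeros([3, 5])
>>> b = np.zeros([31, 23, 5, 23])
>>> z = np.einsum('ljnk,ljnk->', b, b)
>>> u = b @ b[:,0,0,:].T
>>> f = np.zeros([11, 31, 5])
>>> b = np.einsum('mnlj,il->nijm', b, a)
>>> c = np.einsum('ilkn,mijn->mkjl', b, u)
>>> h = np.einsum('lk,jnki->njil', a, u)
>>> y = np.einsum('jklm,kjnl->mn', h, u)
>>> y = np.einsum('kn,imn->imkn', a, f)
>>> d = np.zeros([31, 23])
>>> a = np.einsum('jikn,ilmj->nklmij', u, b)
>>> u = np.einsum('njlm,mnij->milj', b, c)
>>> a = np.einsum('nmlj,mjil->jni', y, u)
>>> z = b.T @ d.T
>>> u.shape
(31, 5, 23, 3)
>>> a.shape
(5, 11, 23)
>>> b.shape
(23, 3, 23, 31)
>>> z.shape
(31, 23, 3, 31)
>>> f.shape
(11, 31, 5)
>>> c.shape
(31, 23, 5, 3)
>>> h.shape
(23, 31, 31, 3)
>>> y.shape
(11, 31, 3, 5)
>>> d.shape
(31, 23)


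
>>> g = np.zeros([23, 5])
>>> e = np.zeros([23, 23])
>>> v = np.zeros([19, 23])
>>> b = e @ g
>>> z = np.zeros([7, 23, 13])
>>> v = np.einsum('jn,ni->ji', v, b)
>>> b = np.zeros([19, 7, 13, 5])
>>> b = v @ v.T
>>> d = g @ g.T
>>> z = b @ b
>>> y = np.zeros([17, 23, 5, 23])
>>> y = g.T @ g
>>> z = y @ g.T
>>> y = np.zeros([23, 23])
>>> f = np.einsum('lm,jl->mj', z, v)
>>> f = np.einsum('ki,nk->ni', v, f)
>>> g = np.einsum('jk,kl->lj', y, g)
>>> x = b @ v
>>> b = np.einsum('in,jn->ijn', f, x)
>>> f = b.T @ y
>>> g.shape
(5, 23)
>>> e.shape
(23, 23)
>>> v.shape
(19, 5)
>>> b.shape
(23, 19, 5)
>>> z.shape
(5, 23)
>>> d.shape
(23, 23)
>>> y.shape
(23, 23)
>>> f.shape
(5, 19, 23)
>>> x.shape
(19, 5)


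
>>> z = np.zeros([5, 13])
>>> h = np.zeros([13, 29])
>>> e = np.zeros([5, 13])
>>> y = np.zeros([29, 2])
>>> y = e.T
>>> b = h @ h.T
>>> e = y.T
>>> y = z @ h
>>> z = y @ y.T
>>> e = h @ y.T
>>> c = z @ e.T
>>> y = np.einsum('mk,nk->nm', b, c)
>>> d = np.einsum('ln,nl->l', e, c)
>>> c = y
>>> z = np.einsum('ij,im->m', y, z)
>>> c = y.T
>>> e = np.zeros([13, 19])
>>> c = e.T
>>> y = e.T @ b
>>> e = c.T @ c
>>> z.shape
(5,)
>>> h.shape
(13, 29)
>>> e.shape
(13, 13)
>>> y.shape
(19, 13)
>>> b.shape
(13, 13)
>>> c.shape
(19, 13)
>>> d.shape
(13,)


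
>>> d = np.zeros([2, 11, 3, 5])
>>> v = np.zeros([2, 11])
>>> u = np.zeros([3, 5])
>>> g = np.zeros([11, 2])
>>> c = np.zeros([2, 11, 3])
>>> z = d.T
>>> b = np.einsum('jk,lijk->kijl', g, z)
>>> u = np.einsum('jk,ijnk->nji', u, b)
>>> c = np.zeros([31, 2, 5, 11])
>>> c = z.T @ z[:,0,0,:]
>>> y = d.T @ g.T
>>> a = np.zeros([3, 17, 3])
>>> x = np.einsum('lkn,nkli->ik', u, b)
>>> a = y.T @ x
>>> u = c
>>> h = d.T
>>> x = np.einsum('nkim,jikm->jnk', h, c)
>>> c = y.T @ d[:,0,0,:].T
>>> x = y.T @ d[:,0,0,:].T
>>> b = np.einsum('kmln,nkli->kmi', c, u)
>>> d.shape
(2, 11, 3, 5)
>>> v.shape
(2, 11)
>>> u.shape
(2, 11, 3, 2)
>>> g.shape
(11, 2)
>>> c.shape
(11, 11, 3, 2)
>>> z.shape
(5, 3, 11, 2)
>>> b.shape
(11, 11, 2)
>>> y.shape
(5, 3, 11, 11)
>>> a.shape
(11, 11, 3, 3)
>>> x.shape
(11, 11, 3, 2)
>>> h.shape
(5, 3, 11, 2)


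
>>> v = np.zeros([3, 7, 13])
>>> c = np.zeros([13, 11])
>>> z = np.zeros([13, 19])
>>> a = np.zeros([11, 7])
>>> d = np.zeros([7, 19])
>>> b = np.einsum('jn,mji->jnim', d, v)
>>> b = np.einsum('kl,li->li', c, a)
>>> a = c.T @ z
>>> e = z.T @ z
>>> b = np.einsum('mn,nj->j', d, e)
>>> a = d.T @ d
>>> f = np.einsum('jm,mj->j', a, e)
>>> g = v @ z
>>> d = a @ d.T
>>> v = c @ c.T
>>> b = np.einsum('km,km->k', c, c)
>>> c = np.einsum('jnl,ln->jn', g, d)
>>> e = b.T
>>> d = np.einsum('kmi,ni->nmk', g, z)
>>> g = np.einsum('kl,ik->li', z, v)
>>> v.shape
(13, 13)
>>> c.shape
(3, 7)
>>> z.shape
(13, 19)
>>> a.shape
(19, 19)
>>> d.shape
(13, 7, 3)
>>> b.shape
(13,)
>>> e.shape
(13,)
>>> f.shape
(19,)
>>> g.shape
(19, 13)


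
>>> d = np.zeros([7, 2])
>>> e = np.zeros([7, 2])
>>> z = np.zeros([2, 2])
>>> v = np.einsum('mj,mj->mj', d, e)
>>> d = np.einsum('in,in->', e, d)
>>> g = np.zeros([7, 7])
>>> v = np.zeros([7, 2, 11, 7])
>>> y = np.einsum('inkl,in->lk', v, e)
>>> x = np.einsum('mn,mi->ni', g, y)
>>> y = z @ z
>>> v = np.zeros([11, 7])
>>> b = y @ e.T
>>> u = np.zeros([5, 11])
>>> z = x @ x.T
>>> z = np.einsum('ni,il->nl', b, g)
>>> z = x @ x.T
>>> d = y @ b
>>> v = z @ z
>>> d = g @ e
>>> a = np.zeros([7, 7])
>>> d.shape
(7, 2)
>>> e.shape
(7, 2)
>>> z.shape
(7, 7)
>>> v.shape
(7, 7)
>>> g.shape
(7, 7)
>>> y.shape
(2, 2)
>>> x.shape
(7, 11)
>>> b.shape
(2, 7)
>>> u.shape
(5, 11)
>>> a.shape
(7, 7)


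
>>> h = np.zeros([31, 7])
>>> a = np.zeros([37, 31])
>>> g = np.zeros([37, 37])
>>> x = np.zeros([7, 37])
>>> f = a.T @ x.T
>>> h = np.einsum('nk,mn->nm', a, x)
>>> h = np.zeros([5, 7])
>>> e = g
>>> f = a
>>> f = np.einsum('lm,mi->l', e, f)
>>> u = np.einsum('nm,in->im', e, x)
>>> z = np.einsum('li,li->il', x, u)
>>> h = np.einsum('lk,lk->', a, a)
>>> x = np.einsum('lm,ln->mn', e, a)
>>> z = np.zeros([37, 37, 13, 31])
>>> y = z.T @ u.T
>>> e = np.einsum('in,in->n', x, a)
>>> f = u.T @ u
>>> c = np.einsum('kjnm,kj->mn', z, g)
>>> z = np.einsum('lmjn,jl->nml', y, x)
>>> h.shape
()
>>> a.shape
(37, 31)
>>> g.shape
(37, 37)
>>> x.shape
(37, 31)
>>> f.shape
(37, 37)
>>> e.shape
(31,)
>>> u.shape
(7, 37)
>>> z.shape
(7, 13, 31)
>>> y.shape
(31, 13, 37, 7)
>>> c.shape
(31, 13)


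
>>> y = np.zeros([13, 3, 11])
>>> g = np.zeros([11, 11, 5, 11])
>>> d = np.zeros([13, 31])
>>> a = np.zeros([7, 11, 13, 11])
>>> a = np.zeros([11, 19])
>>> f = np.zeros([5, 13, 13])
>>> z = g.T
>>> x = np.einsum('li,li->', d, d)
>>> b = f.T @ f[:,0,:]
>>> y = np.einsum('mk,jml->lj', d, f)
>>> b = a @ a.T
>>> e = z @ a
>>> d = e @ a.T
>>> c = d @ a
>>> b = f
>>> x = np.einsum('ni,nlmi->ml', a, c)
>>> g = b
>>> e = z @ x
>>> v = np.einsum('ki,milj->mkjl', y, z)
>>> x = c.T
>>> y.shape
(13, 5)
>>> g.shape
(5, 13, 13)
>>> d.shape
(11, 5, 11, 11)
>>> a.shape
(11, 19)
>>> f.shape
(5, 13, 13)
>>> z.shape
(11, 5, 11, 11)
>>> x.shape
(19, 11, 5, 11)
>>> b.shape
(5, 13, 13)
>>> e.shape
(11, 5, 11, 5)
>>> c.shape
(11, 5, 11, 19)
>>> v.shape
(11, 13, 11, 11)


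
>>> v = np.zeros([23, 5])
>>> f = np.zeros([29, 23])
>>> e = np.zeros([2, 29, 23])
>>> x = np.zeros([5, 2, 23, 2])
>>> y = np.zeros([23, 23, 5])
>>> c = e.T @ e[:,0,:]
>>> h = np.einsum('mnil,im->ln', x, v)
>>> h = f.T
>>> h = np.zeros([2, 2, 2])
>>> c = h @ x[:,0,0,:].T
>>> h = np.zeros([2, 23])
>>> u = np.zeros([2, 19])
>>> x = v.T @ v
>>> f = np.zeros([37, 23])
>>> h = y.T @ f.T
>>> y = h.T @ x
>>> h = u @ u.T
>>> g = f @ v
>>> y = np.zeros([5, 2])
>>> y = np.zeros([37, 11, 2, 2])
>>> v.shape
(23, 5)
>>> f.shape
(37, 23)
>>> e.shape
(2, 29, 23)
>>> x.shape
(5, 5)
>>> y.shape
(37, 11, 2, 2)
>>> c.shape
(2, 2, 5)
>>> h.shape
(2, 2)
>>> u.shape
(2, 19)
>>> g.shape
(37, 5)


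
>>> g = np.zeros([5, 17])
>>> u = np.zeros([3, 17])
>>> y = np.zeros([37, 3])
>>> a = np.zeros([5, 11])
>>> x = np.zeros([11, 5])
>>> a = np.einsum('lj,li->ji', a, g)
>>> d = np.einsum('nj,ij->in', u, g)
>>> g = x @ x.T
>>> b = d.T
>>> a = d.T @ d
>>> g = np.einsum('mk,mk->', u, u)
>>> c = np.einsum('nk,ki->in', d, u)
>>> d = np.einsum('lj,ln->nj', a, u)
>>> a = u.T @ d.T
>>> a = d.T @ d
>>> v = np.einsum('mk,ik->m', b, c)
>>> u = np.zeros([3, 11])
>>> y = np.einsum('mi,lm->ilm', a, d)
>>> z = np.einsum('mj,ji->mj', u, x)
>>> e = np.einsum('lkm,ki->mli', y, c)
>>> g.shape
()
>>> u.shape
(3, 11)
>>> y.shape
(3, 17, 3)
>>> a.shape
(3, 3)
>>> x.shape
(11, 5)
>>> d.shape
(17, 3)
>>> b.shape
(3, 5)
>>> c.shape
(17, 5)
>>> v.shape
(3,)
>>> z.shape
(3, 11)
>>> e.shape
(3, 3, 5)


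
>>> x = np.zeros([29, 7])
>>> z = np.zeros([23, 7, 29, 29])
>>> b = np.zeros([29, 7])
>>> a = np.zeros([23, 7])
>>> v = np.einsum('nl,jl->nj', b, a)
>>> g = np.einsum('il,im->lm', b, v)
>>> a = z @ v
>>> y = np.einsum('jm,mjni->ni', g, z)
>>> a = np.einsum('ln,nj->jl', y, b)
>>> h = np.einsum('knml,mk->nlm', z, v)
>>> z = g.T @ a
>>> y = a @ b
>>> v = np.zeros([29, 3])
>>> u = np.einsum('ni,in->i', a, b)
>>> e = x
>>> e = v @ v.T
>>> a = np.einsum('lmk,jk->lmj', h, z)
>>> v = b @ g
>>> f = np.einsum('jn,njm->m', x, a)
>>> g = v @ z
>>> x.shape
(29, 7)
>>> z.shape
(23, 29)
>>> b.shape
(29, 7)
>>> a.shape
(7, 29, 23)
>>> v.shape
(29, 23)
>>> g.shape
(29, 29)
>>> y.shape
(7, 7)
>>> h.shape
(7, 29, 29)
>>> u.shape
(29,)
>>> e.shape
(29, 29)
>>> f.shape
(23,)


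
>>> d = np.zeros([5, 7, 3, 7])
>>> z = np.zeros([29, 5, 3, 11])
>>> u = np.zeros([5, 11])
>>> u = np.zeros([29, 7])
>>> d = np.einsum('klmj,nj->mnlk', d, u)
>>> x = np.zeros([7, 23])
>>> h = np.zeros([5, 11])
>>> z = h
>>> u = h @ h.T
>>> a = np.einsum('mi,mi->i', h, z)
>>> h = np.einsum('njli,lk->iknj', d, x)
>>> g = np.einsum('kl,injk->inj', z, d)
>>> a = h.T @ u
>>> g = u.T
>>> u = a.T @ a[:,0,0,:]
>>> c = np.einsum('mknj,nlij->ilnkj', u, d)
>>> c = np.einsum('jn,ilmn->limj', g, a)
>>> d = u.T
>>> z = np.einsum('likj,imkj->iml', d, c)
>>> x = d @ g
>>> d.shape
(5, 3, 23, 5)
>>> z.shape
(3, 29, 5)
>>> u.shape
(5, 23, 3, 5)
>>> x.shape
(5, 3, 23, 5)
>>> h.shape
(5, 23, 3, 29)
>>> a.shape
(29, 3, 23, 5)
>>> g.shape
(5, 5)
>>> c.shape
(3, 29, 23, 5)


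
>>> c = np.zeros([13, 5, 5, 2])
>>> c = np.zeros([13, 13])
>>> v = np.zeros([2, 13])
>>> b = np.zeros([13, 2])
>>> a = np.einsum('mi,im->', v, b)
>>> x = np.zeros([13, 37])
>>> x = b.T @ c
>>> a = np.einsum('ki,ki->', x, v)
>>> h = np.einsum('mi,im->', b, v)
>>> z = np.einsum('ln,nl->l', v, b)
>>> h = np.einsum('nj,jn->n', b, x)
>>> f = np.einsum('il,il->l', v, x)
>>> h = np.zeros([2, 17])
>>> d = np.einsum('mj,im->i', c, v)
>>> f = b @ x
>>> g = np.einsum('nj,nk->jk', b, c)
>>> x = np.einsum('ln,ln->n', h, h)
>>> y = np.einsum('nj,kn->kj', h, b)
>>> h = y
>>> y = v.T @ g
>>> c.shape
(13, 13)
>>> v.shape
(2, 13)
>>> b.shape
(13, 2)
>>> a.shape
()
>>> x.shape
(17,)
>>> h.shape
(13, 17)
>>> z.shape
(2,)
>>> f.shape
(13, 13)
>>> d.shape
(2,)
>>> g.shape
(2, 13)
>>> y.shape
(13, 13)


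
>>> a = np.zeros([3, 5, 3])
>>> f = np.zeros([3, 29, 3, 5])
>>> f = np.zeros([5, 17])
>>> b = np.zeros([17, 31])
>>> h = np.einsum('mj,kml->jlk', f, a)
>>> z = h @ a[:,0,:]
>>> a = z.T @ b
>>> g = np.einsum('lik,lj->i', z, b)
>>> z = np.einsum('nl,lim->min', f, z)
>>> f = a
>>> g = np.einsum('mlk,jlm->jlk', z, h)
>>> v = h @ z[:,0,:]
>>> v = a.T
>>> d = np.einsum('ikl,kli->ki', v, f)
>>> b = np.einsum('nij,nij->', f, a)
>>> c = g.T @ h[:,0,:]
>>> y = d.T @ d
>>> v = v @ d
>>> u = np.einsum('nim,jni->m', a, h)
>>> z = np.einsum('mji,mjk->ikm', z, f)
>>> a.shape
(3, 3, 31)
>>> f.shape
(3, 3, 31)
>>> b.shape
()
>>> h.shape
(17, 3, 3)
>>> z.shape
(5, 31, 3)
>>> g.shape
(17, 3, 5)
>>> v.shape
(31, 3, 31)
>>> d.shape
(3, 31)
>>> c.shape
(5, 3, 3)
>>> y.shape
(31, 31)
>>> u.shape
(31,)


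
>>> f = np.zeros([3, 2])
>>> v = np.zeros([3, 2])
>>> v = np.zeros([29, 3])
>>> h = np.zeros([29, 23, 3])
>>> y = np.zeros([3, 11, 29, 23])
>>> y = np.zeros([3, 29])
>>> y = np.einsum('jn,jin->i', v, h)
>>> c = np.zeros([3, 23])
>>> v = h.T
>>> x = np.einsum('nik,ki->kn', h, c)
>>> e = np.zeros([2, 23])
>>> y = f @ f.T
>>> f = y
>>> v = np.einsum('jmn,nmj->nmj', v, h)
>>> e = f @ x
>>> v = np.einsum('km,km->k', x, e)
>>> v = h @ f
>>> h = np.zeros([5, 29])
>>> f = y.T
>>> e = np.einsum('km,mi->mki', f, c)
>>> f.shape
(3, 3)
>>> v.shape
(29, 23, 3)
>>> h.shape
(5, 29)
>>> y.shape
(3, 3)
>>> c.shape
(3, 23)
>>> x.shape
(3, 29)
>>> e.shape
(3, 3, 23)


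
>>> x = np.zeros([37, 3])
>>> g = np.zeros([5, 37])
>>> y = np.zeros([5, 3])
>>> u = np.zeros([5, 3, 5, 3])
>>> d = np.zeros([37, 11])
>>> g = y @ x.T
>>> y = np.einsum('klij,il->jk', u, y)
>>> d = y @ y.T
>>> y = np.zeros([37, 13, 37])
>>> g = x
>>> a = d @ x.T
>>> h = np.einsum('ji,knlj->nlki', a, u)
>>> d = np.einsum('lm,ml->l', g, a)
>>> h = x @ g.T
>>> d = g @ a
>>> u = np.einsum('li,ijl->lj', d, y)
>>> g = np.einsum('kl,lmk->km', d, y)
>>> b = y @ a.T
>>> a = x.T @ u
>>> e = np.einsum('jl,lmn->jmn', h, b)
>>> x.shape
(37, 3)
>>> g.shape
(37, 13)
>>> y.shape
(37, 13, 37)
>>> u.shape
(37, 13)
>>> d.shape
(37, 37)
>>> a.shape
(3, 13)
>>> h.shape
(37, 37)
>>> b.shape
(37, 13, 3)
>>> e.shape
(37, 13, 3)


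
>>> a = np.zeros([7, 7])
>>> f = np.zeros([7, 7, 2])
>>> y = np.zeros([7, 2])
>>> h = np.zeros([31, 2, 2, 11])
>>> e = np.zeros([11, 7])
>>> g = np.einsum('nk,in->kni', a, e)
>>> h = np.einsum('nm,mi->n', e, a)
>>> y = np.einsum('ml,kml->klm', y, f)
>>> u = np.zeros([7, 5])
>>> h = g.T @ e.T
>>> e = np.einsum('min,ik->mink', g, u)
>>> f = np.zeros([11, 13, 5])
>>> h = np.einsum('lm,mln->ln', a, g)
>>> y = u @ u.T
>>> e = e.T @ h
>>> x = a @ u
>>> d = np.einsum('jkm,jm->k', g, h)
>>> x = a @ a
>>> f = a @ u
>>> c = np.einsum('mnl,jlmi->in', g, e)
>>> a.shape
(7, 7)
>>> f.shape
(7, 5)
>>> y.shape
(7, 7)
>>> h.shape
(7, 11)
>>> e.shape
(5, 11, 7, 11)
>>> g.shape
(7, 7, 11)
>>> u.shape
(7, 5)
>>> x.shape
(7, 7)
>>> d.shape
(7,)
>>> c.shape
(11, 7)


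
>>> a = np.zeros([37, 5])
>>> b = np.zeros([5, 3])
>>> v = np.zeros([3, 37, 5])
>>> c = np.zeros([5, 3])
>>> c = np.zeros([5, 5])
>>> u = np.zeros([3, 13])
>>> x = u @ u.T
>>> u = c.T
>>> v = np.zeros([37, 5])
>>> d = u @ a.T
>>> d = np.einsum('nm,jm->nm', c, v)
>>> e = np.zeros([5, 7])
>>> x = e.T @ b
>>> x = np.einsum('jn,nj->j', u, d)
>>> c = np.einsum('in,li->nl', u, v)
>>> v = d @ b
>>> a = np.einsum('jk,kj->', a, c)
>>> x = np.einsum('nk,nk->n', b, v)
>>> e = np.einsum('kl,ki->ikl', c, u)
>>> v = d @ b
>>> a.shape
()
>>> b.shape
(5, 3)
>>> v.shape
(5, 3)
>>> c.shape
(5, 37)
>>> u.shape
(5, 5)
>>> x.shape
(5,)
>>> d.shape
(5, 5)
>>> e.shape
(5, 5, 37)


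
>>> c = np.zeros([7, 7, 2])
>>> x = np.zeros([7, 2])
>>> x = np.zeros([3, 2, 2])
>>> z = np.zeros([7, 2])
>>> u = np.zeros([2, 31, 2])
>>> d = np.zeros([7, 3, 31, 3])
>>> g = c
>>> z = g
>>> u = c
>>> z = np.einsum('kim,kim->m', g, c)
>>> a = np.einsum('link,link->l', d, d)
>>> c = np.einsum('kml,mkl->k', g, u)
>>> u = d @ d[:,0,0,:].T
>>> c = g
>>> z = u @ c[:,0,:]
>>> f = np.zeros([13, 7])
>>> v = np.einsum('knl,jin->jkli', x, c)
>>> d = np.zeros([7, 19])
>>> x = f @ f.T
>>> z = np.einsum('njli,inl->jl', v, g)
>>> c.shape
(7, 7, 2)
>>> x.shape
(13, 13)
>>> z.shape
(3, 2)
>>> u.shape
(7, 3, 31, 7)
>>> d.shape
(7, 19)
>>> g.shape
(7, 7, 2)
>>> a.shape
(7,)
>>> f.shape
(13, 7)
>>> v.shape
(7, 3, 2, 7)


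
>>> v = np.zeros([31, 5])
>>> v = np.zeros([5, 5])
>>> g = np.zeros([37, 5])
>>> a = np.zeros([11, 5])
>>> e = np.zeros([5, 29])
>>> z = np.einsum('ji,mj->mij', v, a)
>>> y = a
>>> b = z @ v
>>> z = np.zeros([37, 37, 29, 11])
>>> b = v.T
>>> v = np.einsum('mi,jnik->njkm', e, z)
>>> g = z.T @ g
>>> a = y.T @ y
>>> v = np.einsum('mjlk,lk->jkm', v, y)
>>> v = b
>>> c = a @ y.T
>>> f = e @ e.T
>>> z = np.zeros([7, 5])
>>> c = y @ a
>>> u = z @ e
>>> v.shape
(5, 5)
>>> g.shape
(11, 29, 37, 5)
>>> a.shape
(5, 5)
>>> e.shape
(5, 29)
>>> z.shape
(7, 5)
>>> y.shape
(11, 5)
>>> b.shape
(5, 5)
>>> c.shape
(11, 5)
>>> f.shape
(5, 5)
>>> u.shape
(7, 29)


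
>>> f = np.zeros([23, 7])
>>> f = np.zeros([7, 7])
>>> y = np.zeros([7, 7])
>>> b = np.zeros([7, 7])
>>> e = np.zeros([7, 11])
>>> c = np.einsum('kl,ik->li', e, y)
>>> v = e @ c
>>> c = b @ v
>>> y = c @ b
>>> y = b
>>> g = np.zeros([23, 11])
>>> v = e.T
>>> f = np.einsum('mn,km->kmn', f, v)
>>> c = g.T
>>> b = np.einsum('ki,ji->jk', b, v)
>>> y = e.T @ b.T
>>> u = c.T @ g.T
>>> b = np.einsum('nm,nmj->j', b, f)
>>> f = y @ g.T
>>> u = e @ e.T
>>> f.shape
(11, 23)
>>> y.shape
(11, 11)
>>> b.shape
(7,)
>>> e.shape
(7, 11)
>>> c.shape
(11, 23)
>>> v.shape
(11, 7)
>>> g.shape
(23, 11)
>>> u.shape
(7, 7)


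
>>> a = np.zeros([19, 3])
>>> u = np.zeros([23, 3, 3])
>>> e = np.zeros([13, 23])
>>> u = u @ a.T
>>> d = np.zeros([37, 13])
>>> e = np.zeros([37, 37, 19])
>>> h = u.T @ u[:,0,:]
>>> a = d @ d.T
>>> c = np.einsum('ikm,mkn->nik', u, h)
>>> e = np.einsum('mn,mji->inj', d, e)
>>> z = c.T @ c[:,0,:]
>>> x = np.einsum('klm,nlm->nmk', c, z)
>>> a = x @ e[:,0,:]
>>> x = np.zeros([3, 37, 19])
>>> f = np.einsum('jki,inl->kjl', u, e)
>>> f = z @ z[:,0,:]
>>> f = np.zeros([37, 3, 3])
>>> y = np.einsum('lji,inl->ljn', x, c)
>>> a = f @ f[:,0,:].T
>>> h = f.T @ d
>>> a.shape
(37, 3, 37)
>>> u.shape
(23, 3, 19)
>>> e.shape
(19, 13, 37)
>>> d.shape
(37, 13)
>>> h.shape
(3, 3, 13)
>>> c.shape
(19, 23, 3)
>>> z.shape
(3, 23, 3)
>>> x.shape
(3, 37, 19)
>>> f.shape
(37, 3, 3)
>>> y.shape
(3, 37, 23)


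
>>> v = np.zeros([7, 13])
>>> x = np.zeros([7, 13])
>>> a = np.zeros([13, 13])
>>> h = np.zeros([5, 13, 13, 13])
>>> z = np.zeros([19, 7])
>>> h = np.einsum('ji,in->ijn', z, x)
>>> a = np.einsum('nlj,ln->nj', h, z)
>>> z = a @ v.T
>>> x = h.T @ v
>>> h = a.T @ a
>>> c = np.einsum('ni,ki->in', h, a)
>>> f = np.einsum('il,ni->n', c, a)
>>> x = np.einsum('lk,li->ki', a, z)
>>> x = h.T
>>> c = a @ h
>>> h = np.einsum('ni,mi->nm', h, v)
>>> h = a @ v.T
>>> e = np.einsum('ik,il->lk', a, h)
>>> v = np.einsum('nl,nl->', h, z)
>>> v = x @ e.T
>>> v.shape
(13, 7)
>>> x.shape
(13, 13)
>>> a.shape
(7, 13)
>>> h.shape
(7, 7)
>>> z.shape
(7, 7)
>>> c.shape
(7, 13)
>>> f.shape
(7,)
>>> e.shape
(7, 13)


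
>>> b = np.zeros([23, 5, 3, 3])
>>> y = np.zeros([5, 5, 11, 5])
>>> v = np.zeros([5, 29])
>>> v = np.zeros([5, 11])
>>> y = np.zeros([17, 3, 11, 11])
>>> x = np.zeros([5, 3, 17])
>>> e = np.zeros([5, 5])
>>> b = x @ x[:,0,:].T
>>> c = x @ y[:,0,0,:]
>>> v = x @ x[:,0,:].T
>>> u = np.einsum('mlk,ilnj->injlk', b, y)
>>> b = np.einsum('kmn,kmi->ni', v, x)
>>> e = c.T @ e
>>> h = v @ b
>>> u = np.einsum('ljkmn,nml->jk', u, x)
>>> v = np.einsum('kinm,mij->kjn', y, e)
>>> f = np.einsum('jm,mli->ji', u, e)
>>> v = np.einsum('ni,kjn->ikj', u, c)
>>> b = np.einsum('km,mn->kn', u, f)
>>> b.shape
(11, 5)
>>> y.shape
(17, 3, 11, 11)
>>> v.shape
(11, 5, 3)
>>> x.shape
(5, 3, 17)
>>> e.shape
(11, 3, 5)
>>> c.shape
(5, 3, 11)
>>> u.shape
(11, 11)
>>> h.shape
(5, 3, 17)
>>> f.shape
(11, 5)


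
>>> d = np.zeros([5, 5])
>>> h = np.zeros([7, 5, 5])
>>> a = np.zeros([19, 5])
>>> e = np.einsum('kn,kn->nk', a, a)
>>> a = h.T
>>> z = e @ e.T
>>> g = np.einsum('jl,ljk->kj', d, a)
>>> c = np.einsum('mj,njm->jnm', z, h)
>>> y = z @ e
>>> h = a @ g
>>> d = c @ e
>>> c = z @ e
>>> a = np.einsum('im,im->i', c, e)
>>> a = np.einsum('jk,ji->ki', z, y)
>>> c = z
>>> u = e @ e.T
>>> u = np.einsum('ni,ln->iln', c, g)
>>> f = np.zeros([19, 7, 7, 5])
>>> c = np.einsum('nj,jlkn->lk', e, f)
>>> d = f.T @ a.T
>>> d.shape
(5, 7, 7, 5)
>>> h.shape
(5, 5, 5)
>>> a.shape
(5, 19)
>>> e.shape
(5, 19)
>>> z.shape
(5, 5)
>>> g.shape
(7, 5)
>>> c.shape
(7, 7)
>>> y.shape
(5, 19)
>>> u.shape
(5, 7, 5)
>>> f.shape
(19, 7, 7, 5)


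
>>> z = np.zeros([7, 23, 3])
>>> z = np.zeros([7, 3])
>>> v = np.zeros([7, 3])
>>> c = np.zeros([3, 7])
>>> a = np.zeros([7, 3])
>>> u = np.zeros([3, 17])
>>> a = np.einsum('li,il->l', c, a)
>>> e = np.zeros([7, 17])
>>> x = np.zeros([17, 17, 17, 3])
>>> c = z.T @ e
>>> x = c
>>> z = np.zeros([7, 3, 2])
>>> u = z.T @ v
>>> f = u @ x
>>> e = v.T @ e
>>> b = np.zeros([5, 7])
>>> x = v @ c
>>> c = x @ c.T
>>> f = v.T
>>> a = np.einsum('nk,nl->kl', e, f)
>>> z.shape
(7, 3, 2)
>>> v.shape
(7, 3)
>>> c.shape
(7, 3)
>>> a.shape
(17, 7)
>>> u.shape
(2, 3, 3)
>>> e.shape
(3, 17)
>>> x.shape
(7, 17)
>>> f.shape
(3, 7)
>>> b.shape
(5, 7)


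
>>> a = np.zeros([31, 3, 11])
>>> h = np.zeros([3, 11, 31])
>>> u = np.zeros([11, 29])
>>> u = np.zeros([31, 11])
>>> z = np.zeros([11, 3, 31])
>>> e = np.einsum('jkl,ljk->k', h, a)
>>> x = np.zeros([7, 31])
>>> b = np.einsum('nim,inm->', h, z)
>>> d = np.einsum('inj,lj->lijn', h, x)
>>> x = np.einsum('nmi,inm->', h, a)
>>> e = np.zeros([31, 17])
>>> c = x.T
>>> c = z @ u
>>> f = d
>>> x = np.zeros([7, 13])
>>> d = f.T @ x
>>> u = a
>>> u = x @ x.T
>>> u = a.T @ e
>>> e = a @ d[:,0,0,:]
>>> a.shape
(31, 3, 11)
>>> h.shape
(3, 11, 31)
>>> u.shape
(11, 3, 17)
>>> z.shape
(11, 3, 31)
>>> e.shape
(31, 3, 13)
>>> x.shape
(7, 13)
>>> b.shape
()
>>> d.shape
(11, 31, 3, 13)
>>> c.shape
(11, 3, 11)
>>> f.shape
(7, 3, 31, 11)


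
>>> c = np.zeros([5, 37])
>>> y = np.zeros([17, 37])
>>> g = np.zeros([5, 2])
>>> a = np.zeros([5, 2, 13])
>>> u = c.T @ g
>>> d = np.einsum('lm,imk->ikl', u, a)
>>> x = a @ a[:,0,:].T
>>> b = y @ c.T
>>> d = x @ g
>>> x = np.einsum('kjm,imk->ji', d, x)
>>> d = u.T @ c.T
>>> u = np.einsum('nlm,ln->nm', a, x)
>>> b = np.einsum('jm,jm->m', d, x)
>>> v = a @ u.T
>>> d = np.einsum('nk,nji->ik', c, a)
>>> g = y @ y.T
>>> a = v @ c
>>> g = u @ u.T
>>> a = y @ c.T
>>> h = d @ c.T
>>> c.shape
(5, 37)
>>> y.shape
(17, 37)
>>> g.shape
(5, 5)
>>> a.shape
(17, 5)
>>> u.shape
(5, 13)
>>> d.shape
(13, 37)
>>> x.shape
(2, 5)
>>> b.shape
(5,)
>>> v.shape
(5, 2, 5)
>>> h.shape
(13, 5)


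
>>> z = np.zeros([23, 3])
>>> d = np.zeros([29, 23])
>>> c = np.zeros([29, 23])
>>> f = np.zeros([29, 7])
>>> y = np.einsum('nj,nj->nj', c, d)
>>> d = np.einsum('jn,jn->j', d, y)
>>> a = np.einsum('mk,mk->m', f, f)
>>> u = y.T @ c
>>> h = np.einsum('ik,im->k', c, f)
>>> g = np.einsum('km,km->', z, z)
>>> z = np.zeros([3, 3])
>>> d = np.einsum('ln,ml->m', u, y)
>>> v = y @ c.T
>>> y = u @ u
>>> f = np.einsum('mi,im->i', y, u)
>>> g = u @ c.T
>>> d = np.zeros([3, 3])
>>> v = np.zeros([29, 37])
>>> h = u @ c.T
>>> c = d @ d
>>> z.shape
(3, 3)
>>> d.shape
(3, 3)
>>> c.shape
(3, 3)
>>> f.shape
(23,)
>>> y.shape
(23, 23)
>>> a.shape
(29,)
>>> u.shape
(23, 23)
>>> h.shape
(23, 29)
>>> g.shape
(23, 29)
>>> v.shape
(29, 37)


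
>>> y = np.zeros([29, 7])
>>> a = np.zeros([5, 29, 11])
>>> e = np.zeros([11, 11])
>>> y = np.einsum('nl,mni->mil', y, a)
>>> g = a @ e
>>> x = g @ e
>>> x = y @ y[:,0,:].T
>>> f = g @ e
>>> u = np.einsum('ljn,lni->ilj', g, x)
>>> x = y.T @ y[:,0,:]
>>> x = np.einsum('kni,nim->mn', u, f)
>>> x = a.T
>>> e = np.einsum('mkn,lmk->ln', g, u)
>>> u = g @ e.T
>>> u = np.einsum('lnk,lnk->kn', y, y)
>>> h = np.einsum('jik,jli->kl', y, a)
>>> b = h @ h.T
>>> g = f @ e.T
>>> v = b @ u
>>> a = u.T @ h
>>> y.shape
(5, 11, 7)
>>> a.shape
(11, 29)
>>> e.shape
(5, 11)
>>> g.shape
(5, 29, 5)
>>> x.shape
(11, 29, 5)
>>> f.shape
(5, 29, 11)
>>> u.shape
(7, 11)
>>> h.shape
(7, 29)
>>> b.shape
(7, 7)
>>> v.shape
(7, 11)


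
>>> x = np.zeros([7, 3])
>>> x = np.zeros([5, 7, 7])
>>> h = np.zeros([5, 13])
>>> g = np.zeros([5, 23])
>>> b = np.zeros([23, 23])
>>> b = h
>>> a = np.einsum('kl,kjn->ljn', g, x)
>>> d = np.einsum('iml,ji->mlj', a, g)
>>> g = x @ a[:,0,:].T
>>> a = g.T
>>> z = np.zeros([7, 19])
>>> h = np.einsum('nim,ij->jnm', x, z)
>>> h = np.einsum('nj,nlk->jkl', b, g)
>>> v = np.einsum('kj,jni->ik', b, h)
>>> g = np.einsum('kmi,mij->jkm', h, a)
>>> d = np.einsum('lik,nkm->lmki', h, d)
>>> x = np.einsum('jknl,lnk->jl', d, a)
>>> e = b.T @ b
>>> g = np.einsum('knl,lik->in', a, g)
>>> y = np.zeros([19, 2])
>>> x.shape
(13, 23)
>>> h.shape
(13, 23, 7)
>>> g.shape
(13, 7)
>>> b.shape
(5, 13)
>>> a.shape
(23, 7, 5)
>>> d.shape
(13, 5, 7, 23)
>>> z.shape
(7, 19)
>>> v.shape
(7, 5)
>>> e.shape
(13, 13)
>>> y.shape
(19, 2)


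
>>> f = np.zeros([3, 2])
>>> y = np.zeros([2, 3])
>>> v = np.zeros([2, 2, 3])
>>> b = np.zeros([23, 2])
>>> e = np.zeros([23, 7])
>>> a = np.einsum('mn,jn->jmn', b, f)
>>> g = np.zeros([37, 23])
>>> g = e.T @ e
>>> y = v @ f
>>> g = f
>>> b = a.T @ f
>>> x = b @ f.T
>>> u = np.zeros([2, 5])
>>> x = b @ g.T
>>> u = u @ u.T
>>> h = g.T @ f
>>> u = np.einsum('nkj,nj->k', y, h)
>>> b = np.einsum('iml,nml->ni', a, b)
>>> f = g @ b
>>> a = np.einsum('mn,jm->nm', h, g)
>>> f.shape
(3, 3)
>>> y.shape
(2, 2, 2)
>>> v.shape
(2, 2, 3)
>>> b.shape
(2, 3)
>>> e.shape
(23, 7)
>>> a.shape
(2, 2)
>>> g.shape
(3, 2)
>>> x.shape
(2, 23, 3)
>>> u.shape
(2,)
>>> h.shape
(2, 2)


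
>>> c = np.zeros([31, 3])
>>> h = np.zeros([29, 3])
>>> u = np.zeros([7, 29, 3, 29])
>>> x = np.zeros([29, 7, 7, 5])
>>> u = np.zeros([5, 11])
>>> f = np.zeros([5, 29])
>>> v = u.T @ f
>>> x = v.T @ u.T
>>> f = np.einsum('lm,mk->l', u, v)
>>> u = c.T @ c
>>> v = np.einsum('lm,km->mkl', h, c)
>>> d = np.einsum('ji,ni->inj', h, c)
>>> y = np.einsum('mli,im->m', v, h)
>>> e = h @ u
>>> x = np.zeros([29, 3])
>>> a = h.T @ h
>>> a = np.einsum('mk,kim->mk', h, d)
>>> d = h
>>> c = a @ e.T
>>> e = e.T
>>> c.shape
(29, 29)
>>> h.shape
(29, 3)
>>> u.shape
(3, 3)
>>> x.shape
(29, 3)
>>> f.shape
(5,)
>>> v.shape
(3, 31, 29)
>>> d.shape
(29, 3)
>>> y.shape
(3,)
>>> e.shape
(3, 29)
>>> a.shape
(29, 3)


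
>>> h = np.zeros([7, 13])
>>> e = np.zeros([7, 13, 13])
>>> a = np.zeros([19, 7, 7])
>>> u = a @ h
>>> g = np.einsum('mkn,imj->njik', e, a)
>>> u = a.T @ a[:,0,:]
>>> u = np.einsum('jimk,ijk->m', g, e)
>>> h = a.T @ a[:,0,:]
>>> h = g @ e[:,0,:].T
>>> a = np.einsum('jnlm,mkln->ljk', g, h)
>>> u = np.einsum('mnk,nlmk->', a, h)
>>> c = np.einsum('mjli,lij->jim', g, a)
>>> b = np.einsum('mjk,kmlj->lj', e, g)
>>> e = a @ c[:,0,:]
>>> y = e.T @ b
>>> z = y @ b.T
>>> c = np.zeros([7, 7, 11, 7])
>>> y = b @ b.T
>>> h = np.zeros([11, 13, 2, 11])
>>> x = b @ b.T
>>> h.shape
(11, 13, 2, 11)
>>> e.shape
(19, 13, 13)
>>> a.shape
(19, 13, 7)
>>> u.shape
()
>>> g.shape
(13, 7, 19, 13)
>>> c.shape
(7, 7, 11, 7)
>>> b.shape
(19, 13)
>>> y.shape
(19, 19)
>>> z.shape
(13, 13, 19)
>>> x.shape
(19, 19)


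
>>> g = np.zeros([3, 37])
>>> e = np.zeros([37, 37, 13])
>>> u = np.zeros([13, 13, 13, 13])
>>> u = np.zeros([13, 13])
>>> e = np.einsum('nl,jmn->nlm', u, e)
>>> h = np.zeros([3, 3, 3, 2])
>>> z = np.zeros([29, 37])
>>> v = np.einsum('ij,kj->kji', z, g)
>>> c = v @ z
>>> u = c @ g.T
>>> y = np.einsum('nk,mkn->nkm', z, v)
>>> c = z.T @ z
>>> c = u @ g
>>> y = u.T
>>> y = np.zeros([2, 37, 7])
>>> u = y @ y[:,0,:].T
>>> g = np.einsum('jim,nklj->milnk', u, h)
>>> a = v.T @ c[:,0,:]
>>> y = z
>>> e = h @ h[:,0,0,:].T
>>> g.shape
(2, 37, 3, 3, 3)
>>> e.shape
(3, 3, 3, 3)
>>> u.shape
(2, 37, 2)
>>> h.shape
(3, 3, 3, 2)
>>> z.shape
(29, 37)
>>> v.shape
(3, 37, 29)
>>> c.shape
(3, 37, 37)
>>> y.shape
(29, 37)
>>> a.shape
(29, 37, 37)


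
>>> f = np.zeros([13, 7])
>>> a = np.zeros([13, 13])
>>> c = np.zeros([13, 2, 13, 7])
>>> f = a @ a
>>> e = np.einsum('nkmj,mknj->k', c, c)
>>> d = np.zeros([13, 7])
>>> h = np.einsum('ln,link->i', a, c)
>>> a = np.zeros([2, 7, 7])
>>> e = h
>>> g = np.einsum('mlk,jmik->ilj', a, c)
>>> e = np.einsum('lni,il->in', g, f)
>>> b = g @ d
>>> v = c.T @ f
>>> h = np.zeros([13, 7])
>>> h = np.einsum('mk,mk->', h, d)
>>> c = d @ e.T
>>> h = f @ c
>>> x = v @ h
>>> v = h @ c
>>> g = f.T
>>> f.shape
(13, 13)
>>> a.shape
(2, 7, 7)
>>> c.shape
(13, 13)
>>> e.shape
(13, 7)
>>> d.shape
(13, 7)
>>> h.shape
(13, 13)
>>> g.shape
(13, 13)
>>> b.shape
(13, 7, 7)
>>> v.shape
(13, 13)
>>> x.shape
(7, 13, 2, 13)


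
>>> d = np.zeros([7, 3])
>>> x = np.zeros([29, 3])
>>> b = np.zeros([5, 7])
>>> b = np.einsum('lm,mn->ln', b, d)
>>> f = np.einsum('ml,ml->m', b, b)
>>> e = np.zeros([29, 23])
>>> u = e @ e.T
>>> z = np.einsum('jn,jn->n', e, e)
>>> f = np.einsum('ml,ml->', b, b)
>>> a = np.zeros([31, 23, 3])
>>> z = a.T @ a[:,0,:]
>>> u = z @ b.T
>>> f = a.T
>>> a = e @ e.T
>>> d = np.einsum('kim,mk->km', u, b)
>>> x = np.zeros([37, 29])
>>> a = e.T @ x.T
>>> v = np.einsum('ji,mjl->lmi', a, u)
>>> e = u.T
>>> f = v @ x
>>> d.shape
(3, 5)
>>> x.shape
(37, 29)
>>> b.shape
(5, 3)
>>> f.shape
(5, 3, 29)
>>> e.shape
(5, 23, 3)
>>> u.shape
(3, 23, 5)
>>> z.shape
(3, 23, 3)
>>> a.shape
(23, 37)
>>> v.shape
(5, 3, 37)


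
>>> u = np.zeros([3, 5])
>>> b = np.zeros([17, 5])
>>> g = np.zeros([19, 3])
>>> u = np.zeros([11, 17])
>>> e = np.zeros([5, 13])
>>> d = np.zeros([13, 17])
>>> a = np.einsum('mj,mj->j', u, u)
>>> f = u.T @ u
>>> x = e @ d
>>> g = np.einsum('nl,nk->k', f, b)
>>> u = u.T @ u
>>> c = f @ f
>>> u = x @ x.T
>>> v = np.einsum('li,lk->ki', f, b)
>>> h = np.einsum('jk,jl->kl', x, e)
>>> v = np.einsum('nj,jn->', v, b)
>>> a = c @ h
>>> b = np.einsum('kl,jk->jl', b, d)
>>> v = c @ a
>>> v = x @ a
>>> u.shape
(5, 5)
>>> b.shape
(13, 5)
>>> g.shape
(5,)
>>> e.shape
(5, 13)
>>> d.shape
(13, 17)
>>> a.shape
(17, 13)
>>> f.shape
(17, 17)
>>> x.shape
(5, 17)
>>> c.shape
(17, 17)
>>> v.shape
(5, 13)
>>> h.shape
(17, 13)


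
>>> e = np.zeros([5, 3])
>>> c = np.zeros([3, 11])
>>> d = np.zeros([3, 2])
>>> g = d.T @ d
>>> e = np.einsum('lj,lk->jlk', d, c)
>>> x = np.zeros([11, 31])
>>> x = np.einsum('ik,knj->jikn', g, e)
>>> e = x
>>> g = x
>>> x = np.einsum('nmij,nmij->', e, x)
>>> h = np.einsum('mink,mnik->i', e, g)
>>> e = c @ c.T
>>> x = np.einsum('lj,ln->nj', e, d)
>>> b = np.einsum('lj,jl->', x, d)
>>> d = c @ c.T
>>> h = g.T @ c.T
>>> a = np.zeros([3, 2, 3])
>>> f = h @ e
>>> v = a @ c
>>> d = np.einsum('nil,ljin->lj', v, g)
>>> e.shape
(3, 3)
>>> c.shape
(3, 11)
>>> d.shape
(11, 2)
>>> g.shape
(11, 2, 2, 3)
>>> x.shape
(2, 3)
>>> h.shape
(3, 2, 2, 3)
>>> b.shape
()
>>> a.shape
(3, 2, 3)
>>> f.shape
(3, 2, 2, 3)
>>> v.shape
(3, 2, 11)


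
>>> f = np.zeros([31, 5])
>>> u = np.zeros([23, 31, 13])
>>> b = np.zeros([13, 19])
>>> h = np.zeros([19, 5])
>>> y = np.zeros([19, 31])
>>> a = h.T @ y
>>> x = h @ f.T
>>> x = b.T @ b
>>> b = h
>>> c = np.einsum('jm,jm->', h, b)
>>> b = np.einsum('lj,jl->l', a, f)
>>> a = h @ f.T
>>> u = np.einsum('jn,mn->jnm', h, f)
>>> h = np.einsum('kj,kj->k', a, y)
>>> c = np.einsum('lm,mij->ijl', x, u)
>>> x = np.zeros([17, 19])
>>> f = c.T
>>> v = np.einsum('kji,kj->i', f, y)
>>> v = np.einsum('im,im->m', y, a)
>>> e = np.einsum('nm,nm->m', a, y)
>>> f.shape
(19, 31, 5)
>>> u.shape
(19, 5, 31)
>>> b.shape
(5,)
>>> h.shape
(19,)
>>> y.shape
(19, 31)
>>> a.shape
(19, 31)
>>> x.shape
(17, 19)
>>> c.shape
(5, 31, 19)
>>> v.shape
(31,)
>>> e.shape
(31,)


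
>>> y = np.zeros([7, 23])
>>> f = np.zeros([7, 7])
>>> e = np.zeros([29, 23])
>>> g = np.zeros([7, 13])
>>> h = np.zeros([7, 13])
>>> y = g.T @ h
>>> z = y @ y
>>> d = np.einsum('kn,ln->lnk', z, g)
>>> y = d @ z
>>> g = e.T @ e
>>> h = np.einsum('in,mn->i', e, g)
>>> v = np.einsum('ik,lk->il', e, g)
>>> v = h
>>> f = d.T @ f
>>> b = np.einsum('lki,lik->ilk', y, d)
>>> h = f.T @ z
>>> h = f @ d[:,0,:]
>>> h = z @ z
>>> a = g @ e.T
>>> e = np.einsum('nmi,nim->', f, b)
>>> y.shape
(7, 13, 13)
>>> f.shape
(13, 13, 7)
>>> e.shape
()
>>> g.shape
(23, 23)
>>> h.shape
(13, 13)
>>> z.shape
(13, 13)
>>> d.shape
(7, 13, 13)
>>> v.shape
(29,)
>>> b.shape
(13, 7, 13)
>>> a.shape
(23, 29)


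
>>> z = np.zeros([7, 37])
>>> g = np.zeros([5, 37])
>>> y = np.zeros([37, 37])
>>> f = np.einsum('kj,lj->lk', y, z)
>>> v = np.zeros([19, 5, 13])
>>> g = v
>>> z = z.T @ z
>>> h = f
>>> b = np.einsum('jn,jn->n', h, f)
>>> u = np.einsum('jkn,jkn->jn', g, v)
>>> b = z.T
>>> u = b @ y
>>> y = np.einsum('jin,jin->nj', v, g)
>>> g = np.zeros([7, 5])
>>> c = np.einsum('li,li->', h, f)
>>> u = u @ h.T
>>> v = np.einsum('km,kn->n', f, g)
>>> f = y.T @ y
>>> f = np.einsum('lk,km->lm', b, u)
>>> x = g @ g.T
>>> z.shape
(37, 37)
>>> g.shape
(7, 5)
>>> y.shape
(13, 19)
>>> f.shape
(37, 7)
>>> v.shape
(5,)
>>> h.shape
(7, 37)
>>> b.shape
(37, 37)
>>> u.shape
(37, 7)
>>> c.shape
()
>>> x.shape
(7, 7)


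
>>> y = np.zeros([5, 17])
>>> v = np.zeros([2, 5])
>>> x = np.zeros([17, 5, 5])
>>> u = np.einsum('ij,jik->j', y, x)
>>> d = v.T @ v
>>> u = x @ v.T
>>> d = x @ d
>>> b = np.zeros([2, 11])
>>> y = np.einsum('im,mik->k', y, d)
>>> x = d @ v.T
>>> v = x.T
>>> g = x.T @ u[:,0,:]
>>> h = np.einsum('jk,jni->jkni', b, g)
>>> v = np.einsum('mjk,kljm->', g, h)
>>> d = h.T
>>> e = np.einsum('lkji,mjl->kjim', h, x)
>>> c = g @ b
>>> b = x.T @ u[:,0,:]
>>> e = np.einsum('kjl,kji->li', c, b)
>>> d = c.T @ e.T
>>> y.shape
(5,)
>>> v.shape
()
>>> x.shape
(17, 5, 2)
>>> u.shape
(17, 5, 2)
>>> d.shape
(11, 5, 11)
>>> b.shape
(2, 5, 2)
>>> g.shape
(2, 5, 2)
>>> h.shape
(2, 11, 5, 2)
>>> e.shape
(11, 2)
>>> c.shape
(2, 5, 11)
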